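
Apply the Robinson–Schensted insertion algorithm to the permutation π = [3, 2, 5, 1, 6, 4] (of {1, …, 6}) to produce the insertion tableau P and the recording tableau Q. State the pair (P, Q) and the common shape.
P = [1, 4, 6] / [2, 5] / [3];  Q = [1, 3, 5] / [2, 6] / [4];  common shape = (3, 2, 1)

Row-insert the values π_1, π_2, … into P one at a time, bumping the leftmost entry strictly greater than the inserted value down to the next row. The recording tableau Q records, in position (i, j), the step at which that cell was added to P.
  Insert 3 (step 1): P = [3];  Q = [1]
  Insert 2 (step 2): P = [2] / [3];  Q = [1] / [2]
  Insert 5 (step 3): P = [2, 5] / [3];  Q = [1, 3] / [2]
  Insert 1 (step 4): P = [1, 5] / [2] / [3];  Q = [1, 3] / [2] / [4]
  Insert 6 (step 5): P = [1, 5, 6] / [2] / [3];  Q = [1, 3, 5] / [2] / [4]
  Insert 4 (step 6): P = [1, 4, 6] / [2, 5] / [3];  Q = [1, 3, 5] / [2, 6] / [4]
Final shape: (3, 2, 1).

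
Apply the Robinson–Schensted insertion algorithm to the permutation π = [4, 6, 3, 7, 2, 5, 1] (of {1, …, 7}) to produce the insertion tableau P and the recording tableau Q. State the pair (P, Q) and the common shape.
P = [1, 5, 7] / [2, 6] / [3] / [4];  Q = [1, 2, 4] / [3, 6] / [5] / [7];  common shape = (3, 2, 1, 1)

Row-insert the values π_1, π_2, … into P one at a time, bumping the leftmost entry strictly greater than the inserted value down to the next row. The recording tableau Q records, in position (i, j), the step at which that cell was added to P.
  Insert 4 (step 1): P = [4];  Q = [1]
  Insert 6 (step 2): P = [4, 6];  Q = [1, 2]
  Insert 3 (step 3): P = [3, 6] / [4];  Q = [1, 2] / [3]
  Insert 7 (step 4): P = [3, 6, 7] / [4];  Q = [1, 2, 4] / [3]
  Insert 2 (step 5): P = [2, 6, 7] / [3] / [4];  Q = [1, 2, 4] / [3] / [5]
  Insert 5 (step 6): P = [2, 5, 7] / [3, 6] / [4];  Q = [1, 2, 4] / [3, 6] / [5]
  Insert 1 (step 7): P = [1, 5, 7] / [2, 6] / [3] / [4];  Q = [1, 2, 4] / [3, 6] / [5] / [7]
Final shape: (3, 2, 1, 1).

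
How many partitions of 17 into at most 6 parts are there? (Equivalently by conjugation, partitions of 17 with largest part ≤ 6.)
p(17, parts ≤ 6) = 163

Use the recurrence p(n, m) = p(n, m−1) + p(n−m, m): either the largest part is < m (count p(n, m−1)) or the largest part is exactly m (remove one copy of m, count p(n−m, m)). With p(0, ·) = 1 this gives p(17, parts ≤ 6) = 163. (By conjugating Young diagrams, this also counts partitions of 17 into at most 6 parts.)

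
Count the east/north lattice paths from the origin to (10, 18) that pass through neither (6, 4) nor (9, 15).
Number of paths = 7556254

Inclusion–exclusion. Total paths: C(28, 10) = 13123110. Through P₁: C(10, 6)·C(18, 4) = 642600. Through P₂: C(24, 9)·C(4, 1) = 5230016. Since P₁ is strictly southwest of P₂, a monotone path through both must visit P₁ then P₂; paths through both = C(10, 6)·C(14, 3)·C(4, 1) = 305760. Avoid both = 13123110 − 642600 − 5230016 + 305760 = 7556254.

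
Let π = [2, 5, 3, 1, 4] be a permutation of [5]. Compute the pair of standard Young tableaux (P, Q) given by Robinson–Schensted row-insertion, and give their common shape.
P = [1, 3, 4] / [2] / [5];  Q = [1, 2, 5] / [3] / [4];  common shape = (3, 1, 1)

Row-insert the values π_1, π_2, … into P one at a time, bumping the leftmost entry strictly greater than the inserted value down to the next row. The recording tableau Q records, in position (i, j), the step at which that cell was added to P.
  Insert 2 (step 1): P = [2];  Q = [1]
  Insert 5 (step 2): P = [2, 5];  Q = [1, 2]
  Insert 3 (step 3): P = [2, 3] / [5];  Q = [1, 2] / [3]
  Insert 1 (step 4): P = [1, 3] / [2] / [5];  Q = [1, 2] / [3] / [4]
  Insert 4 (step 5): P = [1, 3, 4] / [2] / [5];  Q = [1, 2, 5] / [3] / [4]
Final shape: (3, 1, 1).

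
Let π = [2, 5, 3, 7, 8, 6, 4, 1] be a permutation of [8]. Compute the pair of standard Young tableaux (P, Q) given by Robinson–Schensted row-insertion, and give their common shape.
P = [1, 3, 4, 8] / [2, 6] / [5] / [7];  Q = [1, 2, 4, 5] / [3, 6] / [7] / [8];  common shape = (4, 2, 1, 1)

Row-insert the values π_1, π_2, … into P one at a time, bumping the leftmost entry strictly greater than the inserted value down to the next row. The recording tableau Q records, in position (i, j), the step at which that cell was added to P.
  Insert 2 (step 1): P = [2];  Q = [1]
  Insert 5 (step 2): P = [2, 5];  Q = [1, 2]
  Insert 3 (step 3): P = [2, 3] / [5];  Q = [1, 2] / [3]
  Insert 7 (step 4): P = [2, 3, 7] / [5];  Q = [1, 2, 4] / [3]
  Insert 8 (step 5): P = [2, 3, 7, 8] / [5];  Q = [1, 2, 4, 5] / [3]
  Insert 6 (step 6): P = [2, 3, 6, 8] / [5, 7];  Q = [1, 2, 4, 5] / [3, 6]
  Insert 4 (step 7): P = [2, 3, 4, 8] / [5, 6] / [7];  Q = [1, 2, 4, 5] / [3, 6] / [7]
  Insert 1 (step 8): P = [1, 3, 4, 8] / [2, 6] / [5] / [7];  Q = [1, 2, 4, 5] / [3, 6] / [7] / [8]
Final shape: (4, 2, 1, 1).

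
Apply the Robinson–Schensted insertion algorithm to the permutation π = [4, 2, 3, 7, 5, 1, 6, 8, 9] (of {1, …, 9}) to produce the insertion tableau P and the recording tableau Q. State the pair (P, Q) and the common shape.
P = [1, 3, 5, 6, 8, 9] / [2, 7] / [4];  Q = [1, 3, 4, 7, 8, 9] / [2, 5] / [6];  common shape = (6, 2, 1)

Row-insert the values π_1, π_2, … into P one at a time, bumping the leftmost entry strictly greater than the inserted value down to the next row. The recording tableau Q records, in position (i, j), the step at which that cell was added to P.
  Insert 4 (step 1): P = [4];  Q = [1]
  Insert 2 (step 2): P = [2] / [4];  Q = [1] / [2]
  Insert 3 (step 3): P = [2, 3] / [4];  Q = [1, 3] / [2]
  Insert 7 (step 4): P = [2, 3, 7] / [4];  Q = [1, 3, 4] / [2]
  Insert 5 (step 5): P = [2, 3, 5] / [4, 7];  Q = [1, 3, 4] / [2, 5]
  Insert 1 (step 6): P = [1, 3, 5] / [2, 7] / [4];  Q = [1, 3, 4] / [2, 5] / [6]
  Insert 6 (step 7): P = [1, 3, 5, 6] / [2, 7] / [4];  Q = [1, 3, 4, 7] / [2, 5] / [6]
  Insert 8 (step 8): P = [1, 3, 5, 6, 8] / [2, 7] / [4];  Q = [1, 3, 4, 7, 8] / [2, 5] / [6]
  Insert 9 (step 9): P = [1, 3, 5, 6, 8, 9] / [2, 7] / [4];  Q = [1, 3, 4, 7, 8, 9] / [2, 5] / [6]
Final shape: (6, 2, 1).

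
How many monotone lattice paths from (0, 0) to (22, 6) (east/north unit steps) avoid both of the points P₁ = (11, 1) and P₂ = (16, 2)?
Number of paths = 307314

Inclusion–exclusion. Total paths: C(28, 22) = 376740. Through P₁: C(12, 11)·C(16, 11) = 52416. Through P₂: C(18, 16)·C(10, 6) = 32130. Since P₁ is strictly southwest of P₂, a monotone path through both must visit P₁ then P₂; paths through both = C(12, 11)·C(6, 5)·C(10, 6) = 15120. Avoid both = 376740 − 52416 − 32130 + 15120 = 307314.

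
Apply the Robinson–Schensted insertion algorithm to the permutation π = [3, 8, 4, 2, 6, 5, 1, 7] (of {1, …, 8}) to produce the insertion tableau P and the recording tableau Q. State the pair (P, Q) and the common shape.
P = [1, 4, 5, 7] / [2, 6] / [3] / [8];  Q = [1, 2, 5, 8] / [3, 6] / [4] / [7];  common shape = (4, 2, 1, 1)

Row-insert the values π_1, π_2, … into P one at a time, bumping the leftmost entry strictly greater than the inserted value down to the next row. The recording tableau Q records, in position (i, j), the step at which that cell was added to P.
  Insert 3 (step 1): P = [3];  Q = [1]
  Insert 8 (step 2): P = [3, 8];  Q = [1, 2]
  Insert 4 (step 3): P = [3, 4] / [8];  Q = [1, 2] / [3]
  Insert 2 (step 4): P = [2, 4] / [3] / [8];  Q = [1, 2] / [3] / [4]
  Insert 6 (step 5): P = [2, 4, 6] / [3] / [8];  Q = [1, 2, 5] / [3] / [4]
  Insert 5 (step 6): P = [2, 4, 5] / [3, 6] / [8];  Q = [1, 2, 5] / [3, 6] / [4]
  Insert 1 (step 7): P = [1, 4, 5] / [2, 6] / [3] / [8];  Q = [1, 2, 5] / [3, 6] / [4] / [7]
  Insert 7 (step 8): P = [1, 4, 5, 7] / [2, 6] / [3] / [8];  Q = [1, 2, 5, 8] / [3, 6] / [4] / [7]
Final shape: (4, 2, 1, 1).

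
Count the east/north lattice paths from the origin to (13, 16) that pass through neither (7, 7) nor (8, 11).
Number of paths = 35964411

Inclusion–exclusion. Total paths: C(29, 13) = 67863915. Through P₁: C(14, 7)·C(15, 6) = 17177160. Through P₂: C(19, 8)·C(10, 5) = 19046664. Since P₁ is strictly southwest of P₂, a monotone path through both must visit P₁ then P₂; paths through both = C(14, 7)·C(5, 1)·C(10, 5) = 4324320. Avoid both = 67863915 − 17177160 − 19046664 + 4324320 = 35964411.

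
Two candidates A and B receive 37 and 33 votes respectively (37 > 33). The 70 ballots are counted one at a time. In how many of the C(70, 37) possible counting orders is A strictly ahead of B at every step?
Strict-lead orderings = 5727227396045850968

Total orderings of the 70 votes with 37 for A: C(70, 37) = 100226479430802391940. By the Bertrand ballot formula (Cycle Lemma / reflection principle), the number of orderings in which A is strictly ahead of B throughout is (p − q)/(p + q) · C(p + q, p) = (37 − 33)/(37 + 33) · 100226479430802391940 = 5727227396045850968.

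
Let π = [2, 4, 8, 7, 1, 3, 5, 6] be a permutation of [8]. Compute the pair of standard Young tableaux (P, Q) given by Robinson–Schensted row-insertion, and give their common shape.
P = [1, 3, 5, 6] / [2, 4, 7] / [8];  Q = [1, 2, 3, 8] / [4, 6, 7] / [5];  common shape = (4, 3, 1)

Row-insert the values π_1, π_2, … into P one at a time, bumping the leftmost entry strictly greater than the inserted value down to the next row. The recording tableau Q records, in position (i, j), the step at which that cell was added to P.
  Insert 2 (step 1): P = [2];  Q = [1]
  Insert 4 (step 2): P = [2, 4];  Q = [1, 2]
  Insert 8 (step 3): P = [2, 4, 8];  Q = [1, 2, 3]
  Insert 7 (step 4): P = [2, 4, 7] / [8];  Q = [1, 2, 3] / [4]
  Insert 1 (step 5): P = [1, 4, 7] / [2] / [8];  Q = [1, 2, 3] / [4] / [5]
  Insert 3 (step 6): P = [1, 3, 7] / [2, 4] / [8];  Q = [1, 2, 3] / [4, 6] / [5]
  Insert 5 (step 7): P = [1, 3, 5] / [2, 4, 7] / [8];  Q = [1, 2, 3] / [4, 6, 7] / [5]
  Insert 6 (step 8): P = [1, 3, 5, 6] / [2, 4, 7] / [8];  Q = [1, 2, 3, 8] / [4, 6, 7] / [5]
Final shape: (4, 3, 1).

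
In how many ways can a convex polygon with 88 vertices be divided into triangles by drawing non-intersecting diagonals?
C_86 = 4180080073556524734514695828170907458428751314320

These polygon triangulations are counted by the Catalan number C_n = (1/(n + 1)) · C(2n, n). For n = 86: C_86 = (1/87) · C(172, 86) = 363666966399417651902778537050868948883301364345840/87 = 4180080073556524734514695828170907458428751314320.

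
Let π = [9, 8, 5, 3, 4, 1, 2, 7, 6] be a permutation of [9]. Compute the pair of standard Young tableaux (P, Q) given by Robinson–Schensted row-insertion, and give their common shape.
P = [1, 2, 6] / [3, 4, 7] / [5] / [8] / [9];  Q = [1, 5, 8] / [2, 7, 9] / [3] / [4] / [6];  common shape = (3, 3, 1, 1, 1)

Row-insert the values π_1, π_2, … into P one at a time, bumping the leftmost entry strictly greater than the inserted value down to the next row. The recording tableau Q records, in position (i, j), the step at which that cell was added to P.
  Insert 9 (step 1): P = [9];  Q = [1]
  Insert 8 (step 2): P = [8] / [9];  Q = [1] / [2]
  Insert 5 (step 3): P = [5] / [8] / [9];  Q = [1] / [2] / [3]
  Insert 3 (step 4): P = [3] / [5] / [8] / [9];  Q = [1] / [2] / [3] / [4]
  Insert 4 (step 5): P = [3, 4] / [5] / [8] / [9];  Q = [1, 5] / [2] / [3] / [4]
  Insert 1 (step 6): P = [1, 4] / [3] / [5] / [8] / [9];  Q = [1, 5] / [2] / [3] / [4] / [6]
  Insert 2 (step 7): P = [1, 2] / [3, 4] / [5] / [8] / [9];  Q = [1, 5] / [2, 7] / [3] / [4] / [6]
  Insert 7 (step 8): P = [1, 2, 7] / [3, 4] / [5] / [8] / [9];  Q = [1, 5, 8] / [2, 7] / [3] / [4] / [6]
  Insert 6 (step 9): P = [1, 2, 6] / [3, 4, 7] / [5] / [8] / [9];  Q = [1, 5, 8] / [2, 7, 9] / [3] / [4] / [6]
Final shape: (3, 3, 1, 1, 1).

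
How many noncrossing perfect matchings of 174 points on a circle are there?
C_87 = 16435314834665426797069144960762886143367590394940

These noncrossing handshakes are counted by the Catalan number C_n = (1/(n + 1)) · C(2n, n). For n = 87: C_87 = (1/88) · C(174, 87) = 1446307705450557558142084756547133980616347954754720/88 = 16435314834665426797069144960762886143367590394940.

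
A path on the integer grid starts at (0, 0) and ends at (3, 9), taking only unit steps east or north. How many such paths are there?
Number of paths = 220

A monotone lattice path from (0, 0) to (3, 9) consists of 3 east steps and 9 north steps in some order, so it is determined by which 3 of the 12 steps are east. The count is C(12, 3) = 220.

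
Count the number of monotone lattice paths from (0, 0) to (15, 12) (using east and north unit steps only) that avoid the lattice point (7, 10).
Number of paths = 16508700

Total paths from (0, 0) to (15, 12): C(27, 15) = 17383860. Paths through (7, 10): (paths (0, 0) → (7, 10)) × (paths (7, 10) → (15, 12)) = C(17, 7) · C(10, 8) = 19448 · 45 = 875160. Avoidance count = 17383860 − 875160 = 16508700.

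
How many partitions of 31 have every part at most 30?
p(31, parts ≤ 30) = 6841

Use the recurrence p(n, m) = p(n, m−1) + p(n−m, m): either the largest part is < m (count p(n, m−1)) or the largest part is exactly m (remove one copy of m, count p(n−m, m)). With p(0, ·) = 1 this gives p(31, parts ≤ 30) = 6841. (By conjugating Young diagrams, this also counts partitions of 31 into at most 30 parts.)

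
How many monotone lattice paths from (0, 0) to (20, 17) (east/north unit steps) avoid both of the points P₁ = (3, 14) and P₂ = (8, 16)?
Number of paths = 15895218027

Inclusion–exclusion. Total paths: C(37, 20) = 15905368710. Through P₁: C(17, 3)·C(20, 17) = 775200. Through P₂: C(24, 8)·C(13, 12) = 9561123. Since P₁ is strictly southwest of P₂, a monotone path through both must visit P₁ then P₂; paths through both = C(17, 3)·C(7, 5)·C(13, 12) = 185640. Avoid both = 15905368710 − 775200 − 9561123 + 185640 = 15895218027.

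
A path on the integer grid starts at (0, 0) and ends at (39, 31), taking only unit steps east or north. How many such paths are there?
Number of paths = 71416438784701299520

A monotone lattice path from (0, 0) to (39, 31) consists of 39 east steps and 31 north steps in some order, so it is determined by which 39 of the 70 steps are east. The count is C(70, 39) = 71416438784701299520.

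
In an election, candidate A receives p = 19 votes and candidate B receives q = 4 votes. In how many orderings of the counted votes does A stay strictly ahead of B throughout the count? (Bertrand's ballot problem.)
Strict-lead orderings = 5775

Total orderings of the 23 votes with 19 for A: C(23, 19) = 8855. By the Bertrand ballot formula (Cycle Lemma / reflection principle), the number of orderings in which A is strictly ahead of B throughout is (p − q)/(p + q) · C(p + q, p) = (19 − 4)/(19 + 4) · 8855 = 5775.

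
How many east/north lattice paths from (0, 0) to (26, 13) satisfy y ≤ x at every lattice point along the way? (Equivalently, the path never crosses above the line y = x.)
Number of paths = 4211628008

By the reflection principle (André's argument), the number of monotone paths to (26, 13) with n ≤ m that never go above y = x is C(39, 26) − C(39, 27) = 8122425444 − 3910797436 = 4211628008.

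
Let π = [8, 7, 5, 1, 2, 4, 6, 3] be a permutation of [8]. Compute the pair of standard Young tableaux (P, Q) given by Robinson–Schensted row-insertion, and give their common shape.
P = [1, 2, 3, 6] / [4] / [5] / [7] / [8];  Q = [1, 5, 6, 7] / [2] / [3] / [4] / [8];  common shape = (4, 1, 1, 1, 1)

Row-insert the values π_1, π_2, … into P one at a time, bumping the leftmost entry strictly greater than the inserted value down to the next row. The recording tableau Q records, in position (i, j), the step at which that cell was added to P.
  Insert 8 (step 1): P = [8];  Q = [1]
  Insert 7 (step 2): P = [7] / [8];  Q = [1] / [2]
  Insert 5 (step 3): P = [5] / [7] / [8];  Q = [1] / [2] / [3]
  Insert 1 (step 4): P = [1] / [5] / [7] / [8];  Q = [1] / [2] / [3] / [4]
  Insert 2 (step 5): P = [1, 2] / [5] / [7] / [8];  Q = [1, 5] / [2] / [3] / [4]
  Insert 4 (step 6): P = [1, 2, 4] / [5] / [7] / [8];  Q = [1, 5, 6] / [2] / [3] / [4]
  Insert 6 (step 7): P = [1, 2, 4, 6] / [5] / [7] / [8];  Q = [1, 5, 6, 7] / [2] / [3] / [4]
  Insert 3 (step 8): P = [1, 2, 3, 6] / [4] / [5] / [7] / [8];  Q = [1, 5, 6, 7] / [2] / [3] / [4] / [8]
Final shape: (4, 1, 1, 1, 1).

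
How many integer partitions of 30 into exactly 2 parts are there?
p(30, 2 parts) = 15

Partitions of n into exactly k parts are in bijection with partitions of n − k into at most k parts (subtract 1 from each part). So p(30, exactly 2) = p(28, parts ≤ 2). Computing via the recurrence p(m, j) = p(m, j−1) + p(m−j, j) gives 15.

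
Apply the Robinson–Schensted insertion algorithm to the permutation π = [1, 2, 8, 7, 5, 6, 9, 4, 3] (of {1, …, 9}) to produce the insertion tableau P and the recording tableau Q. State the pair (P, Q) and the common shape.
P = [1, 2, 3, 6, 9] / [4] / [5] / [7] / [8];  Q = [1, 2, 3, 6, 7] / [4] / [5] / [8] / [9];  common shape = (5, 1, 1, 1, 1)

Row-insert the values π_1, π_2, … into P one at a time, bumping the leftmost entry strictly greater than the inserted value down to the next row. The recording tableau Q records, in position (i, j), the step at which that cell was added to P.
  Insert 1 (step 1): P = [1];  Q = [1]
  Insert 2 (step 2): P = [1, 2];  Q = [1, 2]
  Insert 8 (step 3): P = [1, 2, 8];  Q = [1, 2, 3]
  Insert 7 (step 4): P = [1, 2, 7] / [8];  Q = [1, 2, 3] / [4]
  Insert 5 (step 5): P = [1, 2, 5] / [7] / [8];  Q = [1, 2, 3] / [4] / [5]
  Insert 6 (step 6): P = [1, 2, 5, 6] / [7] / [8];  Q = [1, 2, 3, 6] / [4] / [5]
  Insert 9 (step 7): P = [1, 2, 5, 6, 9] / [7] / [8];  Q = [1, 2, 3, 6, 7] / [4] / [5]
  Insert 4 (step 8): P = [1, 2, 4, 6, 9] / [5] / [7] / [8];  Q = [1, 2, 3, 6, 7] / [4] / [5] / [8]
  Insert 3 (step 9): P = [1, 2, 3, 6, 9] / [4] / [5] / [7] / [8];  Q = [1, 2, 3, 6, 7] / [4] / [5] / [8] / [9]
Final shape: (5, 1, 1, 1, 1).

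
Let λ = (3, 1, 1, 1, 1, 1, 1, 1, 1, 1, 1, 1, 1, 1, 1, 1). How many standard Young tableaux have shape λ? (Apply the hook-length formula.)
# SYT of shape (3, 1, 1, 1, 1, 1, 1, 1, 1, 1, 1, 1, 1, 1, 1, 1) = 136

Hook-length formula: f^λ = n! / Π hook(c), product over all cells c of the Young diagram. For λ = (3, 1, 1, 1, 1, 1, 1, 1, 1, 1, 1, 1, 1, 1, 1, 1), n = 18 boxes. Hook lengths by row (left-to-right, top-to-bottom): [18, 2, 1]; [15]; [14]; [13]; [12]; [11]; [10]; [9]; [8]; [7]; [6]; [5]; [4]; [3]; [2]; [1]. Product of hooks = 47076277248000. So f^λ = 18! / 47076277248000 = 6402373705728000 / 47076277248000 = 136.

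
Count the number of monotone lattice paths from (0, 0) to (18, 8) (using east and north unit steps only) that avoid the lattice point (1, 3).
Number of paths = 1456939

Total paths from (0, 0) to (18, 8): C(26, 18) = 1562275. Paths through (1, 3): (paths (0, 0) → (1, 3)) × (paths (1, 3) → (18, 8)) = C(4, 1) · C(22, 17) = 4 · 26334 = 105336. Avoidance count = 1562275 − 105336 = 1456939.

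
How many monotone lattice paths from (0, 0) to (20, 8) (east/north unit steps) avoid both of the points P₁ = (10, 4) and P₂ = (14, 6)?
Number of paths = 1441244

Inclusion–exclusion. Total paths: C(28, 20) = 3108105. Through P₁: C(14, 10)·C(14, 10) = 1002001. Through P₂: C(20, 14)·C(8, 6) = 1085280. Since P₁ is strictly southwest of P₂, a monotone path through both must visit P₁ then P₂; paths through both = C(14, 10)·C(6, 4)·C(8, 6) = 420420. Avoid both = 3108105 − 1002001 − 1085280 + 420420 = 1441244.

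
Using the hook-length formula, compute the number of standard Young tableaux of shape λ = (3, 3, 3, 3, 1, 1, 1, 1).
# SYT of shape (3, 3, 3, 3, 1, 1, 1, 1) = 60060

Hook-length formula: f^λ = n! / Π hook(c), product over all cells c of the Young diagram. For λ = (3, 3, 3, 3, 1, 1, 1, 1), n = 16 boxes. Hook lengths by row (left-to-right, top-to-bottom): [10, 5, 4]; [9, 4, 3]; [8, 3, 2]; [7, 2, 1]; [4]; [3]; [2]; [1]. Product of hooks = 348364800. So f^λ = 16! / 348364800 = 20922789888000 / 348364800 = 60060.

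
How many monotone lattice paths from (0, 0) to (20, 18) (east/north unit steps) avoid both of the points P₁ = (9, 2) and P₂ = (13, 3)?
Number of paths = 32812311345

Inclusion–exclusion. Total paths: C(38, 20) = 33578000610. Through P₁: C(11, 9)·C(27, 11) = 717084225. Through P₂: C(16, 13)·C(22, 7) = 95504640. Since P₁ is strictly southwest of P₂, a monotone path through both must visit P₁ then P₂; paths through both = C(11, 9)·C(5, 4)·C(22, 7) = 46899600. Avoid both = 33578000610 − 717084225 − 95504640 + 46899600 = 32812311345.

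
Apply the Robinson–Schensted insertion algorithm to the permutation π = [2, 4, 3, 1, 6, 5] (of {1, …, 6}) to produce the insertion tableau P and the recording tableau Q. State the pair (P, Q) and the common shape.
P = [1, 3, 5] / [2, 6] / [4];  Q = [1, 2, 5] / [3, 6] / [4];  common shape = (3, 2, 1)

Row-insert the values π_1, π_2, … into P one at a time, bumping the leftmost entry strictly greater than the inserted value down to the next row. The recording tableau Q records, in position (i, j), the step at which that cell was added to P.
  Insert 2 (step 1): P = [2];  Q = [1]
  Insert 4 (step 2): P = [2, 4];  Q = [1, 2]
  Insert 3 (step 3): P = [2, 3] / [4];  Q = [1, 2] / [3]
  Insert 1 (step 4): P = [1, 3] / [2] / [4];  Q = [1, 2] / [3] / [4]
  Insert 6 (step 5): P = [1, 3, 6] / [2] / [4];  Q = [1, 2, 5] / [3] / [4]
  Insert 5 (step 6): P = [1, 3, 5] / [2, 6] / [4];  Q = [1, 2, 5] / [3, 6] / [4]
Final shape: (3, 2, 1).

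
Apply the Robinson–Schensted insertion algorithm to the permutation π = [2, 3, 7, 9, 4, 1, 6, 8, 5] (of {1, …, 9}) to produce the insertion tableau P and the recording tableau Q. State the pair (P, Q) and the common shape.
P = [1, 3, 4, 5, 8] / [2, 6] / [7, 9];  Q = [1, 2, 3, 4, 8] / [5, 7] / [6, 9];  common shape = (5, 2, 2)

Row-insert the values π_1, π_2, … into P one at a time, bumping the leftmost entry strictly greater than the inserted value down to the next row. The recording tableau Q records, in position (i, j), the step at which that cell was added to P.
  Insert 2 (step 1): P = [2];  Q = [1]
  Insert 3 (step 2): P = [2, 3];  Q = [1, 2]
  Insert 7 (step 3): P = [2, 3, 7];  Q = [1, 2, 3]
  Insert 9 (step 4): P = [2, 3, 7, 9];  Q = [1, 2, 3, 4]
  Insert 4 (step 5): P = [2, 3, 4, 9] / [7];  Q = [1, 2, 3, 4] / [5]
  Insert 1 (step 6): P = [1, 3, 4, 9] / [2] / [7];  Q = [1, 2, 3, 4] / [5] / [6]
  Insert 6 (step 7): P = [1, 3, 4, 6] / [2, 9] / [7];  Q = [1, 2, 3, 4] / [5, 7] / [6]
  Insert 8 (step 8): P = [1, 3, 4, 6, 8] / [2, 9] / [7];  Q = [1, 2, 3, 4, 8] / [5, 7] / [6]
  Insert 5 (step 9): P = [1, 3, 4, 5, 8] / [2, 6] / [7, 9];  Q = [1, 2, 3, 4, 8] / [5, 7] / [6, 9]
Final shape: (5, 2, 2).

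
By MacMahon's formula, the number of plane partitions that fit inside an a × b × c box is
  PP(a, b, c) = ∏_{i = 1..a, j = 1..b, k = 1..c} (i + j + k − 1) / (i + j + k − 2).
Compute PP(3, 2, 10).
PP(3, 2, 10) = 26026

Evaluate the triple product over i = 1..3, j = 1..2, k = 1..10. The factors are (2/1) · (3/2) · (4/3) · (5/4) · (6/5) · (7/6) · (8/7) · (9/8) · … (60 factors total). The numerators and denominators telescope so the product is an integer; carrying out the multiplication exactly gives PP(3, 2, 10) = 26026.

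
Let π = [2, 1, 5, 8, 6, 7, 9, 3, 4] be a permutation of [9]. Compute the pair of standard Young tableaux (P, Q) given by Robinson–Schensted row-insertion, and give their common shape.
P = [1, 3, 4, 7, 9] / [2, 5, 6] / [8];  Q = [1, 3, 4, 6, 7] / [2, 5, 9] / [8];  common shape = (5, 3, 1)

Row-insert the values π_1, π_2, … into P one at a time, bumping the leftmost entry strictly greater than the inserted value down to the next row. The recording tableau Q records, in position (i, j), the step at which that cell was added to P.
  Insert 2 (step 1): P = [2];  Q = [1]
  Insert 1 (step 2): P = [1] / [2];  Q = [1] / [2]
  Insert 5 (step 3): P = [1, 5] / [2];  Q = [1, 3] / [2]
  Insert 8 (step 4): P = [1, 5, 8] / [2];  Q = [1, 3, 4] / [2]
  Insert 6 (step 5): P = [1, 5, 6] / [2, 8];  Q = [1, 3, 4] / [2, 5]
  Insert 7 (step 6): P = [1, 5, 6, 7] / [2, 8];  Q = [1, 3, 4, 6] / [2, 5]
  Insert 9 (step 7): P = [1, 5, 6, 7, 9] / [2, 8];  Q = [1, 3, 4, 6, 7] / [2, 5]
  Insert 3 (step 8): P = [1, 3, 6, 7, 9] / [2, 5] / [8];  Q = [1, 3, 4, 6, 7] / [2, 5] / [8]
  Insert 4 (step 9): P = [1, 3, 4, 7, 9] / [2, 5, 6] / [8];  Q = [1, 3, 4, 6, 7] / [2, 5, 9] / [8]
Final shape: (5, 3, 1).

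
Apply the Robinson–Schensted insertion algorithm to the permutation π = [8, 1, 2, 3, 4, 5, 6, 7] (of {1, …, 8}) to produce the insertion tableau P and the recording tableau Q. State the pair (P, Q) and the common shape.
P = [1, 2, 3, 4, 5, 6, 7] / [8];  Q = [1, 3, 4, 5, 6, 7, 8] / [2];  common shape = (7, 1)

Row-insert the values π_1, π_2, … into P one at a time, bumping the leftmost entry strictly greater than the inserted value down to the next row. The recording tableau Q records, in position (i, j), the step at which that cell was added to P.
  Insert 8 (step 1): P = [8];  Q = [1]
  Insert 1 (step 2): P = [1] / [8];  Q = [1] / [2]
  Insert 2 (step 3): P = [1, 2] / [8];  Q = [1, 3] / [2]
  Insert 3 (step 4): P = [1, 2, 3] / [8];  Q = [1, 3, 4] / [2]
  Insert 4 (step 5): P = [1, 2, 3, 4] / [8];  Q = [1, 3, 4, 5] / [2]
  Insert 5 (step 6): P = [1, 2, 3, 4, 5] / [8];  Q = [1, 3, 4, 5, 6] / [2]
  Insert 6 (step 7): P = [1, 2, 3, 4, 5, 6] / [8];  Q = [1, 3, 4, 5, 6, 7] / [2]
  Insert 7 (step 8): P = [1, 2, 3, 4, 5, 6, 7] / [8];  Q = [1, 3, 4, 5, 6, 7, 8] / [2]
Final shape: (7, 1).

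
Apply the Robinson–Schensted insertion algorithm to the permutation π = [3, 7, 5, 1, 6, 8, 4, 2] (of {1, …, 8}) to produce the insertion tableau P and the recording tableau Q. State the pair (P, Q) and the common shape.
P = [1, 2, 6, 8] / [3, 4] / [5] / [7];  Q = [1, 2, 5, 6] / [3, 7] / [4] / [8];  common shape = (4, 2, 1, 1)

Row-insert the values π_1, π_2, … into P one at a time, bumping the leftmost entry strictly greater than the inserted value down to the next row. The recording tableau Q records, in position (i, j), the step at which that cell was added to P.
  Insert 3 (step 1): P = [3];  Q = [1]
  Insert 7 (step 2): P = [3, 7];  Q = [1, 2]
  Insert 5 (step 3): P = [3, 5] / [7];  Q = [1, 2] / [3]
  Insert 1 (step 4): P = [1, 5] / [3] / [7];  Q = [1, 2] / [3] / [4]
  Insert 6 (step 5): P = [1, 5, 6] / [3] / [7];  Q = [1, 2, 5] / [3] / [4]
  Insert 8 (step 6): P = [1, 5, 6, 8] / [3] / [7];  Q = [1, 2, 5, 6] / [3] / [4]
  Insert 4 (step 7): P = [1, 4, 6, 8] / [3, 5] / [7];  Q = [1, 2, 5, 6] / [3, 7] / [4]
  Insert 2 (step 8): P = [1, 2, 6, 8] / [3, 4] / [5] / [7];  Q = [1, 2, 5, 6] / [3, 7] / [4] / [8]
Final shape: (4, 2, 1, 1).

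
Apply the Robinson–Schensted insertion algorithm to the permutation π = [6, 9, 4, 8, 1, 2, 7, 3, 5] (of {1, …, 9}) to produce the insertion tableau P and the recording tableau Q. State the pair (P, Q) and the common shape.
P = [1, 2, 3, 5] / [4, 7] / [6, 8] / [9];  Q = [1, 2, 7, 9] / [3, 4] / [5, 6] / [8];  common shape = (4, 2, 2, 1)

Row-insert the values π_1, π_2, … into P one at a time, bumping the leftmost entry strictly greater than the inserted value down to the next row. The recording tableau Q records, in position (i, j), the step at which that cell was added to P.
  Insert 6 (step 1): P = [6];  Q = [1]
  Insert 9 (step 2): P = [6, 9];  Q = [1, 2]
  Insert 4 (step 3): P = [4, 9] / [6];  Q = [1, 2] / [3]
  Insert 8 (step 4): P = [4, 8] / [6, 9];  Q = [1, 2] / [3, 4]
  Insert 1 (step 5): P = [1, 8] / [4, 9] / [6];  Q = [1, 2] / [3, 4] / [5]
  Insert 2 (step 6): P = [1, 2] / [4, 8] / [6, 9];  Q = [1, 2] / [3, 4] / [5, 6]
  Insert 7 (step 7): P = [1, 2, 7] / [4, 8] / [6, 9];  Q = [1, 2, 7] / [3, 4] / [5, 6]
  Insert 3 (step 8): P = [1, 2, 3] / [4, 7] / [6, 8] / [9];  Q = [1, 2, 7] / [3, 4] / [5, 6] / [8]
  Insert 5 (step 9): P = [1, 2, 3, 5] / [4, 7] / [6, 8] / [9];  Q = [1, 2, 7, 9] / [3, 4] / [5, 6] / [8]
Final shape: (4, 2, 2, 1).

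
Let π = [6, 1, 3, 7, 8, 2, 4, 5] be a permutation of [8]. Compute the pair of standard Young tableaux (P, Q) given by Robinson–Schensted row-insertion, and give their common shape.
P = [1, 2, 4, 5] / [3, 7, 8] / [6];  Q = [1, 3, 4, 5] / [2, 7, 8] / [6];  common shape = (4, 3, 1)

Row-insert the values π_1, π_2, … into P one at a time, bumping the leftmost entry strictly greater than the inserted value down to the next row. The recording tableau Q records, in position (i, j), the step at which that cell was added to P.
  Insert 6 (step 1): P = [6];  Q = [1]
  Insert 1 (step 2): P = [1] / [6];  Q = [1] / [2]
  Insert 3 (step 3): P = [1, 3] / [6];  Q = [1, 3] / [2]
  Insert 7 (step 4): P = [1, 3, 7] / [6];  Q = [1, 3, 4] / [2]
  Insert 8 (step 5): P = [1, 3, 7, 8] / [6];  Q = [1, 3, 4, 5] / [2]
  Insert 2 (step 6): P = [1, 2, 7, 8] / [3] / [6];  Q = [1, 3, 4, 5] / [2] / [6]
  Insert 4 (step 7): P = [1, 2, 4, 8] / [3, 7] / [6];  Q = [1, 3, 4, 5] / [2, 7] / [6]
  Insert 5 (step 8): P = [1, 2, 4, 5] / [3, 7, 8] / [6];  Q = [1, 3, 4, 5] / [2, 7, 8] / [6]
Final shape: (4, 3, 1).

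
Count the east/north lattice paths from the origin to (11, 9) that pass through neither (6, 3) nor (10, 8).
Number of paths = 62804

Inclusion–exclusion. Total paths: C(20, 11) = 167960. Through P₁: C(9, 6)·C(11, 5) = 38808. Through P₂: C(18, 10)·C(2, 1) = 87516. Since P₁ is strictly southwest of P₂, a monotone path through both must visit P₁ then P₂; paths through both = C(9, 6)·C(9, 4)·C(2, 1) = 21168. Avoid both = 167960 − 38808 − 87516 + 21168 = 62804.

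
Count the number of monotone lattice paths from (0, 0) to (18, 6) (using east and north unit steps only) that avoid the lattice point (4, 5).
Number of paths = 132706

Total paths from (0, 0) to (18, 6): C(24, 18) = 134596. Paths through (4, 5): (paths (0, 0) → (4, 5)) × (paths (4, 5) → (18, 6)) = C(9, 4) · C(15, 14) = 126 · 15 = 1890. Avoidance count = 134596 − 1890 = 132706.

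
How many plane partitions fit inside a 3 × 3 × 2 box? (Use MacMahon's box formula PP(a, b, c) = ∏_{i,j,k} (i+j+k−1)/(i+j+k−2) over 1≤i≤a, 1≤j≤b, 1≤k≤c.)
PP(3, 3, 2) = 175

Evaluate the triple product over i = 1..3, j = 1..3, k = 1..2. The factors are (2/1) · (3/2) · (3/2) · (4/3) · (4/3) · (5/4) · (3/2) · (4/3) · … (18 factors total). The numerators and denominators telescope so the product is an integer; carrying out the multiplication exactly gives PP(3, 3, 2) = 175.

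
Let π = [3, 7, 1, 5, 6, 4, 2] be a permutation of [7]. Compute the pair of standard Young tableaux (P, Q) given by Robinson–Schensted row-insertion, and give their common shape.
P = [1, 2, 6] / [3, 4] / [5] / [7];  Q = [1, 2, 5] / [3, 4] / [6] / [7];  common shape = (3, 2, 1, 1)

Row-insert the values π_1, π_2, … into P one at a time, bumping the leftmost entry strictly greater than the inserted value down to the next row. The recording tableau Q records, in position (i, j), the step at which that cell was added to P.
  Insert 3 (step 1): P = [3];  Q = [1]
  Insert 7 (step 2): P = [3, 7];  Q = [1, 2]
  Insert 1 (step 3): P = [1, 7] / [3];  Q = [1, 2] / [3]
  Insert 5 (step 4): P = [1, 5] / [3, 7];  Q = [1, 2] / [3, 4]
  Insert 6 (step 5): P = [1, 5, 6] / [3, 7];  Q = [1, 2, 5] / [3, 4]
  Insert 4 (step 6): P = [1, 4, 6] / [3, 5] / [7];  Q = [1, 2, 5] / [3, 4] / [6]
  Insert 2 (step 7): P = [1, 2, 6] / [3, 4] / [5] / [7];  Q = [1, 2, 5] / [3, 4] / [6] / [7]
Final shape: (3, 2, 1, 1).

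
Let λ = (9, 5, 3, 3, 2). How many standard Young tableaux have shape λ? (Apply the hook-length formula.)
# SYT of shape (9, 5, 3, 3, 2) = 1329603660

Hook-length formula: f^λ = n! / Π hook(c), product over all cells c of the Young diagram. For λ = (9, 5, 3, 3, 2), n = 22 boxes. Hook lengths by row (left-to-right, top-to-bottom): [13, 12, 10, 7, 6, 4, 3, 2, 1]; [8, 7, 5, 2, 1]; [5, 4, 2]; [4, 3, 1]; [2, 1]. Product of hooks = 845365248000. So f^λ = 22! / 845365248000 = 1124000727777607680000 / 845365248000 = 1329603660.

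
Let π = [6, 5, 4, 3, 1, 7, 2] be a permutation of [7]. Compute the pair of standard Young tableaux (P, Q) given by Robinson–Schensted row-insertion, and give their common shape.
P = [1, 2] / [3, 7] / [4] / [5] / [6];  Q = [1, 6] / [2, 7] / [3] / [4] / [5];  common shape = (2, 2, 1, 1, 1)

Row-insert the values π_1, π_2, … into P one at a time, bumping the leftmost entry strictly greater than the inserted value down to the next row. The recording tableau Q records, in position (i, j), the step at which that cell was added to P.
  Insert 6 (step 1): P = [6];  Q = [1]
  Insert 5 (step 2): P = [5] / [6];  Q = [1] / [2]
  Insert 4 (step 3): P = [4] / [5] / [6];  Q = [1] / [2] / [3]
  Insert 3 (step 4): P = [3] / [4] / [5] / [6];  Q = [1] / [2] / [3] / [4]
  Insert 1 (step 5): P = [1] / [3] / [4] / [5] / [6];  Q = [1] / [2] / [3] / [4] / [5]
  Insert 7 (step 6): P = [1, 7] / [3] / [4] / [5] / [6];  Q = [1, 6] / [2] / [3] / [4] / [5]
  Insert 2 (step 7): P = [1, 2] / [3, 7] / [4] / [5] / [6];  Q = [1, 6] / [2, 7] / [3] / [4] / [5]
Final shape: (2, 2, 1, 1, 1).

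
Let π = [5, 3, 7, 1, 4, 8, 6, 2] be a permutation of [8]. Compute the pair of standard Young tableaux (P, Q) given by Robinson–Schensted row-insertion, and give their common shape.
P = [1, 2, 6] / [3, 4, 8] / [5, 7];  Q = [1, 3, 6] / [2, 5, 7] / [4, 8];  common shape = (3, 3, 2)

Row-insert the values π_1, π_2, … into P one at a time, bumping the leftmost entry strictly greater than the inserted value down to the next row. The recording tableau Q records, in position (i, j), the step at which that cell was added to P.
  Insert 5 (step 1): P = [5];  Q = [1]
  Insert 3 (step 2): P = [3] / [5];  Q = [1] / [2]
  Insert 7 (step 3): P = [3, 7] / [5];  Q = [1, 3] / [2]
  Insert 1 (step 4): P = [1, 7] / [3] / [5];  Q = [1, 3] / [2] / [4]
  Insert 4 (step 5): P = [1, 4] / [3, 7] / [5];  Q = [1, 3] / [2, 5] / [4]
  Insert 8 (step 6): P = [1, 4, 8] / [3, 7] / [5];  Q = [1, 3, 6] / [2, 5] / [4]
  Insert 6 (step 7): P = [1, 4, 6] / [3, 7, 8] / [5];  Q = [1, 3, 6] / [2, 5, 7] / [4]
  Insert 2 (step 8): P = [1, 2, 6] / [3, 4, 8] / [5, 7];  Q = [1, 3, 6] / [2, 5, 7] / [4, 8]
Final shape: (3, 3, 2).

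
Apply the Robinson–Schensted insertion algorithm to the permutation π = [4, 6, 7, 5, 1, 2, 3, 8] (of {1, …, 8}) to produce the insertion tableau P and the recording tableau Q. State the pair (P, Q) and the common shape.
P = [1, 2, 3, 8] / [4, 5, 7] / [6];  Q = [1, 2, 3, 8] / [4, 6, 7] / [5];  common shape = (4, 3, 1)

Row-insert the values π_1, π_2, … into P one at a time, bumping the leftmost entry strictly greater than the inserted value down to the next row. The recording tableau Q records, in position (i, j), the step at which that cell was added to P.
  Insert 4 (step 1): P = [4];  Q = [1]
  Insert 6 (step 2): P = [4, 6];  Q = [1, 2]
  Insert 7 (step 3): P = [4, 6, 7];  Q = [1, 2, 3]
  Insert 5 (step 4): P = [4, 5, 7] / [6];  Q = [1, 2, 3] / [4]
  Insert 1 (step 5): P = [1, 5, 7] / [4] / [6];  Q = [1, 2, 3] / [4] / [5]
  Insert 2 (step 6): P = [1, 2, 7] / [4, 5] / [6];  Q = [1, 2, 3] / [4, 6] / [5]
  Insert 3 (step 7): P = [1, 2, 3] / [4, 5, 7] / [6];  Q = [1, 2, 3] / [4, 6, 7] / [5]
  Insert 8 (step 8): P = [1, 2, 3, 8] / [4, 5, 7] / [6];  Q = [1, 2, 3, 8] / [4, 6, 7] / [5]
Final shape: (4, 3, 1).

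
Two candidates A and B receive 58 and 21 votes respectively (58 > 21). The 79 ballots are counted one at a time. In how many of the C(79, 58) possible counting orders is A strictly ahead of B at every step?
Strict-lead orderings = 3488967060781725380

Total orderings of the 79 votes with 58 for A: C(79, 58) = 7449416156804224460. By the Bertrand ballot formula (Cycle Lemma / reflection principle), the number of orderings in which A is strictly ahead of B throughout is (p − q)/(p + q) · C(p + q, p) = (58 − 21)/(58 + 21) · 7449416156804224460 = 3488967060781725380.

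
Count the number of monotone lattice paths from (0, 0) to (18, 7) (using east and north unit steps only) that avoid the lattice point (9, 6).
Number of paths = 430650

Total paths from (0, 0) to (18, 7): C(25, 18) = 480700. Paths through (9, 6): (paths (0, 0) → (9, 6)) × (paths (9, 6) → (18, 7)) = C(15, 9) · C(10, 9) = 5005 · 10 = 50050. Avoidance count = 480700 − 50050 = 430650.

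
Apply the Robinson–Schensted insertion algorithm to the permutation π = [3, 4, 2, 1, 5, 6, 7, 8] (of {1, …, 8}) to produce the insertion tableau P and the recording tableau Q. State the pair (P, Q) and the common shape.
P = [1, 4, 5, 6, 7, 8] / [2] / [3];  Q = [1, 2, 5, 6, 7, 8] / [3] / [4];  common shape = (6, 1, 1)

Row-insert the values π_1, π_2, … into P one at a time, bumping the leftmost entry strictly greater than the inserted value down to the next row. The recording tableau Q records, in position (i, j), the step at which that cell was added to P.
  Insert 3 (step 1): P = [3];  Q = [1]
  Insert 4 (step 2): P = [3, 4];  Q = [1, 2]
  Insert 2 (step 3): P = [2, 4] / [3];  Q = [1, 2] / [3]
  Insert 1 (step 4): P = [1, 4] / [2] / [3];  Q = [1, 2] / [3] / [4]
  Insert 5 (step 5): P = [1, 4, 5] / [2] / [3];  Q = [1, 2, 5] / [3] / [4]
  Insert 6 (step 6): P = [1, 4, 5, 6] / [2] / [3];  Q = [1, 2, 5, 6] / [3] / [4]
  Insert 7 (step 7): P = [1, 4, 5, 6, 7] / [2] / [3];  Q = [1, 2, 5, 6, 7] / [3] / [4]
  Insert 8 (step 8): P = [1, 4, 5, 6, 7, 8] / [2] / [3];  Q = [1, 2, 5, 6, 7, 8] / [3] / [4]
Final shape: (6, 1, 1).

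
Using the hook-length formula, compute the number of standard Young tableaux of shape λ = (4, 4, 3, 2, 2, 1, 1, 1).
# SYT of shape (4, 4, 3, 2, 2, 1, 1, 1) = 5012280

Hook-length formula: f^λ = n! / Π hook(c), product over all cells c of the Young diagram. For λ = (4, 4, 3, 2, 2, 1, 1, 1), n = 18 boxes. Hook lengths by row (left-to-right, top-to-bottom): [11, 7, 4, 2]; [10, 6, 3, 1]; [8, 4, 1]; [6, 2]; [5, 1]; [3]; [2]; [1]. Product of hooks = 1277337600. So f^λ = 18! / 1277337600 = 6402373705728000 / 1277337600 = 5012280.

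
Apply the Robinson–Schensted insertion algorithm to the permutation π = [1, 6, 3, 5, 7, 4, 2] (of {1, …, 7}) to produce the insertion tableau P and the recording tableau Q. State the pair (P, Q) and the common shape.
P = [1, 2, 4, 7] / [3] / [5] / [6];  Q = [1, 2, 4, 5] / [3] / [6] / [7];  common shape = (4, 1, 1, 1)

Row-insert the values π_1, π_2, … into P one at a time, bumping the leftmost entry strictly greater than the inserted value down to the next row. The recording tableau Q records, in position (i, j), the step at which that cell was added to P.
  Insert 1 (step 1): P = [1];  Q = [1]
  Insert 6 (step 2): P = [1, 6];  Q = [1, 2]
  Insert 3 (step 3): P = [1, 3] / [6];  Q = [1, 2] / [3]
  Insert 5 (step 4): P = [1, 3, 5] / [6];  Q = [1, 2, 4] / [3]
  Insert 7 (step 5): P = [1, 3, 5, 7] / [6];  Q = [1, 2, 4, 5] / [3]
  Insert 4 (step 6): P = [1, 3, 4, 7] / [5] / [6];  Q = [1, 2, 4, 5] / [3] / [6]
  Insert 2 (step 7): P = [1, 2, 4, 7] / [3] / [5] / [6];  Q = [1, 2, 4, 5] / [3] / [6] / [7]
Final shape: (4, 1, 1, 1).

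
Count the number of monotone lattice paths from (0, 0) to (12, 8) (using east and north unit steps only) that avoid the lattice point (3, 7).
Number of paths = 124770

Total paths from (0, 0) to (12, 8): C(20, 12) = 125970. Paths through (3, 7): (paths (0, 0) → (3, 7)) × (paths (3, 7) → (12, 8)) = C(10, 3) · C(10, 9) = 120 · 10 = 1200. Avoidance count = 125970 − 1200 = 124770.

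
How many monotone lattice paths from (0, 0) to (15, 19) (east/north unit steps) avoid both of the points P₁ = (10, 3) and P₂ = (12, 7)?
Number of paths = 1829173116

Inclusion–exclusion. Total paths: C(34, 15) = 1855967520. Through P₁: C(13, 10)·C(21, 5) = 5819814. Through P₂: C(19, 12)·C(15, 3) = 22926540. Since P₁ is strictly southwest of P₂, a monotone path through both must visit P₁ then P₂; paths through both = C(13, 10)·C(6, 2)·C(15, 3) = 1951950. Avoid both = 1855967520 − 5819814 − 22926540 + 1951950 = 1829173116.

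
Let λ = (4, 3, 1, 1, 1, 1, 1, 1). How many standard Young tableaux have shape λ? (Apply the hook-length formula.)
# SYT of shape (4, 3, 1, 1, 1, 1, 1, 1) = 3640

Hook-length formula: f^λ = n! / Π hook(c), product over all cells c of the Young diagram. For λ = (4, 3, 1, 1, 1, 1, 1, 1), n = 13 boxes. Hook lengths by row (left-to-right, top-to-bottom): [11, 4, 3, 1]; [9, 2, 1]; [6]; [5]; [4]; [3]; [2]; [1]. Product of hooks = 1710720. So f^λ = 13! / 1710720 = 6227020800 / 1710720 = 3640.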